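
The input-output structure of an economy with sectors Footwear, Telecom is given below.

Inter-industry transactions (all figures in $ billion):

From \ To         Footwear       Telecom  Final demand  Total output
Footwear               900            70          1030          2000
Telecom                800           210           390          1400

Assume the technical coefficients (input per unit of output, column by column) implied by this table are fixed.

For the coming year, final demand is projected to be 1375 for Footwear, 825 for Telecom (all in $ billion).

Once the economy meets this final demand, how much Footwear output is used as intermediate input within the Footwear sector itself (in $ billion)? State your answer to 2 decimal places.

z_11 = 1216.76

Technical coefficients a_ij = z_ij / X_j:
  a_11 = 900/2000 = 0.45, a_21 = 800/2000 = 0.40
  a_12 = 70/1400 = 0.05, a_22 = 210/1400 = 0.15
I − A =
  [   0.55    -0.05]
  [  -0.40     0.85]
det(I−A) = (0.55)(0.85) − (-0.05)(-0.40) = 0.4475
adj(I−A) = [[0.85, 0.05], [0.40, 0.55]]
(I − A)⁻¹ = adj(I−A) / det(I−A) ≈
  [   1.8994     0.1117]
  [   0.8939     1.2291]
First solve x = (I − A)⁻¹ d = adj(I−A)·d / det(I−A); in particular x_1 = (0.85·1375 + 0.05·825) / 0.4475 = 1210.00 / 0.4475 ≈ 2703.9106.
Intermediate flow from 1 to 1: z_11 = a_11 · x_1 = 0.45 × 1210.00 / 0.4475 = 544.50 / 0.4475 ≈ 1216.76.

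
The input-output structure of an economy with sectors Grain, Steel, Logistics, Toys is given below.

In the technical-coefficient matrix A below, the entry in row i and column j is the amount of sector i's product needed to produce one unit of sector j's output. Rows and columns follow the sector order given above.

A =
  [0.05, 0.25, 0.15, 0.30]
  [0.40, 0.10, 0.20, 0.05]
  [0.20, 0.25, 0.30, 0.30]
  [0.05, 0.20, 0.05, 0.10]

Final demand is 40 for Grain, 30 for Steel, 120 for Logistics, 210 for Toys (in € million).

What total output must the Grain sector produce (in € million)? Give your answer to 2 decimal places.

x_G = 315.74

I − A =
  [   0.95    -0.25    -0.15    -0.30]
  [  -0.40     0.90    -0.20    -0.05]
  [  -0.20    -0.25     0.70    -0.30]
  [  -0.05    -0.20    -0.05     0.90]
Compute the cofactors C_ij = (−1)^(i+j)·(3×3 minor ij) of I−A; the adjugate is their transpose:
adj(I−A) = Cᵀ =
  [ 0.488875   0.242250   0.191125   0.240125]
  [ 0.287250   0.541500   0.230750   0.202750]
  [ 0.288125   0.327750   0.631875   0.324875]
  [ 0.107000   0.152000   0.097000   0.429000]
det(I−A) = Σ_j (I−A)_1j·C_1j = (0.95)(0.488875) + (-0.25)(0.287250) + (-0.15)(0.288125) + (-0.30)(0.107000) = 0.3173
(I − A)⁻¹ = adj(I−A) / det(I−A) ≈
  [   1.5407     0.7635     0.6023     0.7568]
  [   0.9053     1.7066     0.7272     0.6390]
  [   0.9081     1.0329     1.9914     1.0239]
  [   0.3372     0.4790     0.3057     1.3520]
x = (I − A)⁻¹ d = adj(I−A)·d / det(I−A), with det(I−A) = 0.3173:
  x_G = (0.488875·40 + 0.242250·30 + 0.191125·120 + 0.240125·210) / 0.3173 = 100.18375 / 0.3173 ≈ 315.74
  x_S = (0.287250·40 + 0.541500·30 + 0.230750·120 + 0.202750·210) / 0.3173 = 98.0025 / 0.3173 ≈ 308.86
  x_L = (0.288125·40 + 0.327750·30 + 0.631875·120 + 0.324875·210) / 0.3173 = 165.40625 / 0.3173 ≈ 521.29
  x_T = (0.107000·40 + 0.152000·30 + 0.097000·120 + 0.429000·210) / 0.3173 = 110.57 / 0.3173 ≈ 348.47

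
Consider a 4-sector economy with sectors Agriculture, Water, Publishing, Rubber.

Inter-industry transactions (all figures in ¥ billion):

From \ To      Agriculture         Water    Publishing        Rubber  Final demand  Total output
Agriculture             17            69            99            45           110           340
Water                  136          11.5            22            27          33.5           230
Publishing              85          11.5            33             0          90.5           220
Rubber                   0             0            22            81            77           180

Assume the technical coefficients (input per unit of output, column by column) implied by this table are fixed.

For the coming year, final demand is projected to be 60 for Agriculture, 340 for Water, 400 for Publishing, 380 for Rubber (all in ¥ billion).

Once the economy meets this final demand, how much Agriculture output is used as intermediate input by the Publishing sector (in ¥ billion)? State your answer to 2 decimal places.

z_13 = 368.37

Technical coefficients a_ij = z_ij / X_j:
  a_11 = 17/340 = 0.05, a_21 = 136/340 = 0.40, a_31 = 85/340 = 0.25, a_41 = 0/340 = 0.00
  a_12 = 69/230 = 0.30, a_22 = 11.5/230 = 0.05, a_32 = 11.5/230 = 0.05, a_42 = 0/230 = 0.00
  a_13 = 99/220 = 0.45, a_23 = 22/220 = 0.10, a_33 = 33/220 = 0.15, a_43 = 22/220 = 0.10
  a_14 = 45/180 = 0.25, a_24 = 27/180 = 0.15, a_34 = 0/180 = 0.00, a_44 = 81/180 = 0.45
I − A =
  [   0.95    -0.30    -0.45    -0.25]
  [  -0.40     0.95    -0.10    -0.15]
  [  -0.25    -0.05     0.85     0.00]
  [   0.00     0.00    -0.10     0.55]
Compute the cofactors C_ij = (−1)^(i+j)·(3×3 minor ij) of I−A; the adjugate is their transpose:
adj(I−A) = Cᵀ =
  [ 0.440625   0.153875   0.279875   0.242250]
  [ 0.204500   0.376000   0.175500   0.195500]
  [ 0.141625   0.067375   0.430375   0.082750]
  [ 0.025750   0.012250   0.078250   0.537000]
det(I−A) = Σ_j (I−A)_1j·C_1j = (0.95)(0.440625) + (-0.30)(0.204500) + (-0.45)(0.141625) + (-0.25)(0.025750) = 0.287075
(I − A)⁻¹ = adj(I−A) / det(I−A) ≈
  [   1.5349     0.5360     0.9749     0.8439]
  [   0.7124     1.3098     0.6113     0.6810]
  [   0.4933     0.2347     1.4992     0.2883]
  [   0.0897     0.0427     0.2726     1.8706]
First solve x = (I − A)⁻¹ d = adj(I−A)·d / det(I−A); in particular x_3 = (0.141625·60 + 0.067375·340 + 0.430375·400 + 0.082750·380) / 0.287075 = 235.00 / 0.287075 ≈ 818.6014.
Intermediate flow from 1 to 3: z_13 = a_13 · x_3 = 0.45 × 235.00 / 0.287075 = 105.75 / 0.287075 ≈ 368.37.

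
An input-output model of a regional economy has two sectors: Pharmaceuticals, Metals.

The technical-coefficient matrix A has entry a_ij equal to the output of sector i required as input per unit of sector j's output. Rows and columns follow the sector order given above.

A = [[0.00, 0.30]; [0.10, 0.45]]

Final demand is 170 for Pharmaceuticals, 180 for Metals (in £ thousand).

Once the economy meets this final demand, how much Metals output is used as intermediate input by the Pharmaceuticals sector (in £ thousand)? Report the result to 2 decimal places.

I − A =
  [   1.00    -0.30]
  [  -0.10     0.55]
det(I−A) = (1.00)(0.55) − (-0.30)(-0.10) = 0.5200
adj(I−A) = [[0.55, 0.30], [0.10, 1.00]]
(I − A)⁻¹ = adj(I−A) / det(I−A) ≈
  [   1.0577     0.5769]
  [   0.1923     1.9231]
First solve x = (I − A)⁻¹ d = adj(I−A)·d / det(I−A); in particular x_P = (0.55·170 + 0.30·180) / 0.5200 = 147.50 / 0.5200 ≈ 283.6538.
Intermediate flow from M to P: z_MP = a_MP · x_P = 0.10 × 147.50 / 0.5200 = 14.75 / 0.5200 ≈ 28.37.

z_MP = 28.37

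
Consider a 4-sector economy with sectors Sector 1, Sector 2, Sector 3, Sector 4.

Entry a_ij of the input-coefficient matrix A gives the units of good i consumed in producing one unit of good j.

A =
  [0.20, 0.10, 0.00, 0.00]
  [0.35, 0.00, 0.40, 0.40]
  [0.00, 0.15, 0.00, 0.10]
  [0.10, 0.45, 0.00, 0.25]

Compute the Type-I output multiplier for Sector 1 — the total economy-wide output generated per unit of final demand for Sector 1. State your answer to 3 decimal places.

I − A =
  [   0.80    -0.10     0.00     0.00]
  [  -0.35     1.00    -0.40    -0.40]
  [   0.00    -0.15     1.00    -0.10]
  [  -0.10    -0.45     0.00     0.75]
Compute the cofactors C_ij = (−1)^(i+j)·(3×3 minor ij) of I−A; the adjugate is their transpose:
adj(I−A) = Cᵀ =
  [ 0.507000   0.075000   0.030000   0.044000]
  [ 0.306500   0.600000   0.240000   0.352000]
  [ 0.071125   0.127000   0.425750   0.124500]
  [ 0.251500   0.370000   0.148000   0.717000]
det(I−A) = Σ_j (I−A)_1j·C_1j = (0.80)(0.507000) + (-0.10)(0.306500) + (0.00)(0.071125) + (0.00)(0.251500) = 0.37495
(I − A)⁻¹ = adj(I−A) / det(I−A) ≈
  [   1.3522     0.2000     0.0800     0.1173]
  [   0.8174     1.6002     0.6401     0.9388]
  [   0.1897     0.3387     1.1355     0.3320]
  [   0.6708     0.9868     0.3947     1.9123]
The output multiplier for sector j is the column-j sum of the Leontief inverse (I − A)⁻¹ = adj(I−A) / det(I−A).
Column 1 of adj(I−A): (0.507000, 0.306500, 0.071125, 0.251500); det(I−A) = 0.37495.
m_1 = (0.507000 + 0.306500 + 0.071125 + 0.251500) / 0.37495 = 1.136125 / 0.37495 ≈ 3.030.

m_1 = 3.030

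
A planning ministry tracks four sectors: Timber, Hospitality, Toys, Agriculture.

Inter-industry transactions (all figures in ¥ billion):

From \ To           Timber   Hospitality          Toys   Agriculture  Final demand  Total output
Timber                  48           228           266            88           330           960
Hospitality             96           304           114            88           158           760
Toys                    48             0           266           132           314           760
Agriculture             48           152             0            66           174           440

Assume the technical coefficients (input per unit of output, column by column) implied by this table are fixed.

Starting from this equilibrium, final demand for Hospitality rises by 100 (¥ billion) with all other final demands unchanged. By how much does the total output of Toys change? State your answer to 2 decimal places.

Technical coefficients a_ij = z_ij / X_j:
  a_11 = 48/960 = 0.05, a_21 = 96/960 = 0.10, a_31 = 48/960 = 0.05, a_41 = 48/960 = 0.05
  a_12 = 228/760 = 0.30, a_22 = 304/760 = 0.40, a_32 = 0/760 = 0.00, a_42 = 152/760 = 0.20
  a_13 = 266/760 = 0.35, a_23 = 114/760 = 0.15, a_33 = 266/760 = 0.35, a_43 = 0/760 = 0.00
  a_14 = 88/440 = 0.20, a_24 = 88/440 = 0.20, a_34 = 132/440 = 0.30, a_44 = 66/440 = 0.15
I − A =
  [   0.95    -0.30    -0.35    -0.20]
  [  -0.10     0.60    -0.15    -0.20]
  [  -0.05     0.00     0.65    -0.30]
  [  -0.05    -0.20     0.00     0.85]
Compute the cofactors C_ij = (−1)^(i+j)·(3×3 minor ij) of I−A; the adjugate is their transpose:
adj(I−A) = Cᵀ =
  [ 0.296500   0.212750   0.208750   0.193500]
  [ 0.070375   0.498250   0.152875   0.187750]
  [ 0.038500   0.076250   0.408000   0.171000]
  [ 0.034000   0.129750   0.048250   0.338250]
det(I−A) = Σ_j (I−A)_1j·C_1j = (0.95)(0.296500) + (-0.30)(0.070375) + (-0.35)(0.038500) + (-0.20)(0.034000) = 0.2402875
(I − A)⁻¹ = adj(I−A) / det(I−A) ≈
  [   1.2339     0.8854     0.8688     0.8053]
  [   0.2929     2.0736     0.6362     0.7814]
  [   0.1602     0.3173     1.6980     0.7116]
  [   0.1415     0.5400     0.2008     1.4077]
Δx = (I − A)⁻¹ Δd with Δd having +100 in the Hospitality component and 0 elsewhere.
So Δx_3 = L_32 · (+100), where L_32 = adj(I−A)_32 / det(I−A) = 0.076250 / 0.2402875.
Δx_3 = 0.076250 × (+100) / 0.2402875 = 7.625 / 0.2402875 ≈ 31.73.

Δx_3 = 31.73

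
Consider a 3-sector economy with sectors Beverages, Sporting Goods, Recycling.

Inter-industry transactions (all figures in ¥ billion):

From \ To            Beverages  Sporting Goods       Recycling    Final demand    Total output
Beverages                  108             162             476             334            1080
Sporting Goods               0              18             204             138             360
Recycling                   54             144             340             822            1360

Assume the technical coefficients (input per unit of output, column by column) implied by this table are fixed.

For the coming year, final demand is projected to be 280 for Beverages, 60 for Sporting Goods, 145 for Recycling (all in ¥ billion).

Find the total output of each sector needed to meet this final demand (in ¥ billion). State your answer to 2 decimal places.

x_B = 474.83, x_S = 107.76, x_R = 282.46

Technical coefficients a_ij = z_ij / X_j:
  a_BB = 108/1080 = 0.10, a_SB = 0/1080 = 0.00, a_RB = 54/1080 = 0.05
  a_BS = 162/360 = 0.45, a_SS = 18/360 = 0.05, a_RS = 144/360 = 0.40
  a_BR = 476/1360 = 0.35, a_SR = 204/1360 = 0.15, a_RR = 340/1360 = 0.25
I − A =
  [   0.90    -0.45    -0.35]
  [   0.00     0.95    -0.15]
  [  -0.05    -0.40     0.75]
Cofactors of I−A, C_ij = (−1)^(i+j)·(minor ij) (rows/columns in the sector order above):
  C_11 = (0.95)(0.75) − (-0.15)(-0.40) = 0.6525
  C_12 = −[(0.00)(0.75) − (-0.15)(-0.05)] = 0.0075
  C_13 = (0.00)(-0.40) − (0.95)(-0.05) = 0.0475
  C_21 = −[(-0.45)(0.75) − (-0.35)(-0.40)] = 0.4775
  C_22 = (0.90)(0.75) − (-0.35)(-0.05) = 0.6575
  C_23 = −[(0.90)(-0.40) − (-0.45)(-0.05)] = 0.3825
  C_31 = (-0.45)(-0.15) − (-0.35)(0.95) = 0.4000
  C_32 = −[(0.90)(-0.15) − (-0.35)(0.00)] = 0.1350
  C_33 = (0.90)(0.95) − (-0.45)(0.00) = 0.8550
det(I−A) = Σ_j (I−A)_1j·C_1j = (0.90)(0.6525) + (-0.45)(0.0075) + (-0.35)(0.0475) = 0.56725
adj(I−A) = Cᵀ =
  [ 0.6525   0.4775   0.4000]
  [ 0.0075   0.6575   0.1350]
  [ 0.0475   0.3825   0.8550]
(I − A)⁻¹ = adj(I−A) / det(I−A) ≈
  [   1.1503     0.8418     0.7052]
  [   0.0132     1.1591     0.2380]
  [   0.0837     0.6743     1.5073]
x = (I − A)⁻¹ d = adj(I−A)·d / det(I−A), with det(I−A) = 0.56725:
  x_B = (0.6525·280 + 0.4775·60 + 0.4000·145) / 0.56725 = 269.35 / 0.56725 ≈ 474.83
  x_S = (0.0075·280 + 0.6575·60 + 0.1350·145) / 0.56725 = 61.125 / 0.56725 ≈ 107.76
  x_R = (0.0475·280 + 0.3825·60 + 0.8550·145) / 0.56725 = 160.225 / 0.56725 ≈ 282.46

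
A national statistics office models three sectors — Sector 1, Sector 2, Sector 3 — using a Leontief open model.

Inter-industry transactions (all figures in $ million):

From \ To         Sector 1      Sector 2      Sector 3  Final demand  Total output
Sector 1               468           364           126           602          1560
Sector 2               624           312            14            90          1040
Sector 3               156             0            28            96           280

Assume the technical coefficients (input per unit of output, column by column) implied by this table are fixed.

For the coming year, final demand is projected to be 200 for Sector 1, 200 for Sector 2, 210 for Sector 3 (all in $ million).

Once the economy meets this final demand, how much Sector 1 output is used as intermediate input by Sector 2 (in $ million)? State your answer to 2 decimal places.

z_12 = 292.11

Technical coefficients a_ij = z_ij / X_j:
  a_11 = 468/1560 = 0.30, a_21 = 624/1560 = 0.40, a_31 = 156/1560 = 0.10
  a_12 = 364/1040 = 0.35, a_22 = 312/1040 = 0.30, a_32 = 0/1040 = 0.00
  a_13 = 126/280 = 0.45, a_23 = 14/280 = 0.05, a_33 = 28/280 = 0.10
I − A =
  [   0.70    -0.35    -0.45]
  [  -0.40     0.70    -0.05]
  [  -0.10     0.00     0.90]
Cofactors of I−A, C_ij = (−1)^(i+j)·(minor ij) (rows/columns in the sector order above):
  C_11 = (0.70)(0.90) − (-0.05)(0.00) = 0.6300
  C_12 = −[(-0.40)(0.90) − (-0.05)(-0.10)] = 0.3650
  C_13 = (-0.40)(0.00) − (0.70)(-0.10) = 0.0700
  C_21 = −[(-0.35)(0.90) − (-0.45)(0.00)] = 0.3150
  C_22 = (0.70)(0.90) − (-0.45)(-0.10) = 0.5850
  C_23 = −[(0.70)(0.00) − (-0.35)(-0.10)] = 0.0350
  C_31 = (-0.35)(-0.05) − (-0.45)(0.70) = 0.3325
  C_32 = −[(0.70)(-0.05) − (-0.45)(-0.40)] = 0.2150
  C_33 = (0.70)(0.70) − (-0.35)(-0.40) = 0.3500
det(I−A) = Σ_j (I−A)_1j·C_1j = (0.70)(0.6300) + (-0.35)(0.3650) + (-0.45)(0.0700) = 0.28175
adj(I−A) = Cᵀ =
  [ 0.6300   0.3150   0.3325]
  [ 0.3650   0.5850   0.2150]
  [ 0.0700   0.0350   0.3500]
(I − A)⁻¹ = adj(I−A) / det(I−A) ≈
  [   2.2360     1.1180     1.1801]
  [   1.2955     2.0763     0.7631]
  [   0.2484     0.1242     1.2422]
First solve x = (I − A)⁻¹ d = adj(I−A)·d / det(I−A); in particular x_2 = (0.3650·200 + 0.5850·200 + 0.2150·210) / 0.28175 = 235.15 / 0.28175 ≈ 834.6051.
Intermediate flow from 1 to 2: z_12 = a_12 · x_2 = 0.35 × 235.15 / 0.28175 = 82.3025 / 0.28175 ≈ 292.11.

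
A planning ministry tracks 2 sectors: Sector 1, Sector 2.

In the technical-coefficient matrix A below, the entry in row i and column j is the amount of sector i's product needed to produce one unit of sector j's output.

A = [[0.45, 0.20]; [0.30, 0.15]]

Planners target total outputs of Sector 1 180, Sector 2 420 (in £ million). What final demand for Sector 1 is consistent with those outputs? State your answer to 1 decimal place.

d_1 = 15.0

I − A =
  [   0.55    -0.20]
  [  -0.30     0.85]
d = (I − A) x:
  d_1 = (+0.55)·180 + (-0.20)·420 = 15.0
  d_2 = (-0.30)·180 + (+0.85)·420 = 303.0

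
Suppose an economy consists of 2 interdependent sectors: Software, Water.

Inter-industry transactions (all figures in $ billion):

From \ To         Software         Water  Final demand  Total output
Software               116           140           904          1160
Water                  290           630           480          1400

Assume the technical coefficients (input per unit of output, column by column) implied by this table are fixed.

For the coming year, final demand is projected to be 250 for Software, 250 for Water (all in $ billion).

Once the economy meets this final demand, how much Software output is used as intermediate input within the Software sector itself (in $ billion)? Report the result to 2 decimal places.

z_SS = 34.57

Technical coefficients a_ij = z_ij / X_j:
  a_SS = 116/1160 = 0.10, a_WS = 290/1160 = 0.25
  a_SW = 140/1400 = 0.10, a_WW = 630/1400 = 0.45
I − A =
  [   0.90    -0.10]
  [  -0.25     0.55]
det(I−A) = (0.90)(0.55) − (-0.10)(-0.25) = 0.4700
adj(I−A) = [[0.55, 0.10], [0.25, 0.90]]
(I − A)⁻¹ = adj(I−A) / det(I−A) ≈
  [   1.1702     0.2128]
  [   0.5319     1.9149]
First solve x = (I − A)⁻¹ d = adj(I−A)·d / det(I−A); in particular x_S = (0.55·250 + 0.10·250) / 0.4700 = 162.50 / 0.4700 ≈ 345.7447.
Intermediate flow from S to S: z_SS = a_SS · x_S = 0.10 × 162.50 / 0.4700 = 16.25 / 0.4700 ≈ 34.57.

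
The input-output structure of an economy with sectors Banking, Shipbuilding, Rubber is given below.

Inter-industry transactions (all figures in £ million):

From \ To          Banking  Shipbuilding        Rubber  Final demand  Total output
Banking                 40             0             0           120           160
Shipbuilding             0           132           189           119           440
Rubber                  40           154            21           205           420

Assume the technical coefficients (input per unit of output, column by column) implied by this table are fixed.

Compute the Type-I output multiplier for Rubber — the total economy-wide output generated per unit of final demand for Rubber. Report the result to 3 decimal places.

Technical coefficients a_ij = z_ij / X_j:
  a_BB = 40/160 = 0.25, a_SB = 0/160 = 0.00, a_RB = 40/160 = 0.25
  a_BS = 0/440 = 0.00, a_SS = 132/440 = 0.30, a_RS = 154/440 = 0.35
  a_BR = 0/420 = 0.00, a_SR = 189/420 = 0.45, a_RR = 21/420 = 0.05
I − A =
  [   0.75     0.00     0.00]
  [   0.00     0.70    -0.45]
  [  -0.25    -0.35     0.95]
Cofactors of I−A, C_ij = (−1)^(i+j)·(minor ij) (rows/columns in the sector order above):
  C_11 = (0.70)(0.95) − (-0.45)(-0.35) = 0.5075
  C_12 = −[(0.00)(0.95) − (-0.45)(-0.25)] = 0.1125
  C_13 = (0.00)(-0.35) − (0.70)(-0.25) = 0.1750
  C_21 = −[(0.00)(0.95) − (0.00)(-0.35)] = 0.0000
  C_22 = (0.75)(0.95) − (0.00)(-0.25) = 0.7125
  C_23 = −[(0.75)(-0.35) − (0.00)(-0.25)] = 0.2625
  C_31 = (0.00)(-0.45) − (0.00)(0.70) = 0.0000
  C_32 = −[(0.75)(-0.45) − (0.00)(0.00)] = 0.3375
  C_33 = (0.75)(0.70) − (0.00)(0.00) = 0.5250
det(I−A) = Σ_j (I−A)_1j·C_1j = (0.75)(0.5075) + (0.00)(0.1125) + (0.00)(0.1750) = 0.380625
adj(I−A) = Cᵀ =
  [ 0.5075   0.0000   0.0000]
  [ 0.1125   0.7125   0.3375]
  [ 0.1750   0.2625   0.5250]
(I − A)⁻¹ = adj(I−A) / det(I−A) ≈
  [   1.3333     0.0000     0.0000]
  [   0.2956     1.8719     0.8867]
  [   0.4598     0.6897     1.3793]
The output multiplier for sector j is the column-j sum of the Leontief inverse (I − A)⁻¹ = adj(I−A) / det(I−A).
Column R of adj(I−A): (0.0000, 0.3375, 0.5250); det(I−A) = 0.380625.
m_R = (0.0000 + 0.3375 + 0.5250) / 0.380625 = 0.8625 / 0.380625 ≈ 2.266.

m_R = 2.266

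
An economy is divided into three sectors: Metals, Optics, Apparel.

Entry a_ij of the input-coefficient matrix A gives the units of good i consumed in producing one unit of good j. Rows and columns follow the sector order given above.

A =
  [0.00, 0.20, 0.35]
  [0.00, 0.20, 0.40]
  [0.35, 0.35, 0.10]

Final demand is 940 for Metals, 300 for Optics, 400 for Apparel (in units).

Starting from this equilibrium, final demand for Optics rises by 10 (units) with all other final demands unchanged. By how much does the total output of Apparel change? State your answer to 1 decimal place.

I − A =
  [   1.00    -0.20    -0.35]
  [   0.00     0.80    -0.40]
  [  -0.35    -0.35     0.90]
Cofactors of I−A, C_ij = (−1)^(i+j)·(minor ij) (rows/columns in the sector order above):
  C_11 = (0.80)(0.90) − (-0.40)(-0.35) = 0.5800
  C_12 = −[(0.00)(0.90) − (-0.40)(-0.35)] = 0.1400
  C_13 = (0.00)(-0.35) − (0.80)(-0.35) = 0.2800
  C_21 = −[(-0.20)(0.90) − (-0.35)(-0.35)] = 0.3025
  C_22 = (1.00)(0.90) − (-0.35)(-0.35) = 0.7775
  C_23 = −[(1.00)(-0.35) − (-0.20)(-0.35)] = 0.4200
  C_31 = (-0.20)(-0.40) − (-0.35)(0.80) = 0.3600
  C_32 = −[(1.00)(-0.40) − (-0.35)(0.00)] = 0.4000
  C_33 = (1.00)(0.80) − (-0.20)(0.00) = 0.8000
det(I−A) = Σ_j (I−A)_1j·C_1j = (1.00)(0.5800) + (-0.20)(0.1400) + (-0.35)(0.2800) = 0.4540
adj(I−A) = Cᵀ =
  [ 0.5800   0.3025   0.3600]
  [ 0.1400   0.7775   0.4000]
  [ 0.2800   0.4200   0.8000]
(I − A)⁻¹ = adj(I−A) / det(I−A) ≈
  [   1.2775     0.6663     0.7930]
  [   0.3084     1.7126     0.8811]
  [   0.6167     0.9251     1.7621]
Δx = (I − A)⁻¹ Δd with Δd having +10 in the Optics component and 0 elsewhere.
So Δx_A = L_AO · (+10), where L_AO = adj(I−A)_AO / det(I−A) = 0.4200 / 0.4540.
Δx_A = 0.4200 × (+10) / 0.4540 = 4.20 / 0.4540 ≈ 9.3.

Δx_A = 9.3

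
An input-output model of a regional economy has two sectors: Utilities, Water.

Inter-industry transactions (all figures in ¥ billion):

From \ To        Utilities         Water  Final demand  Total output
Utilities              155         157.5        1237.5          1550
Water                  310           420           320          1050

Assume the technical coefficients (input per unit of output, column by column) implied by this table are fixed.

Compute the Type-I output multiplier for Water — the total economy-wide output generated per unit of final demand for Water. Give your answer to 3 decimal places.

Technical coefficients a_ij = z_ij / X_j:
  a_UU = 155/1550 = 0.10, a_WU = 310/1550 = 0.20
  a_UW = 157.5/1050 = 0.15, a_WW = 420/1050 = 0.40
I − A =
  [   0.90    -0.15]
  [  -0.20     0.60]
det(I−A) = (0.90)(0.60) − (-0.15)(-0.20) = 0.5100
adj(I−A) = [[0.60, 0.15], [0.20, 0.90]]
(I − A)⁻¹ = adj(I−A) / det(I−A) ≈
  [   1.1765     0.2941]
  [   0.3922     1.7647]
The output multiplier for sector j is the column-j sum of the Leontief inverse (I − A)⁻¹ = adj(I−A) / det(I−A).
Column W of adj(I−A): (0.15, 0.90); det(I−A) = 0.5100.
m_W = (0.15 + 0.90) / 0.5100 = 1.05 / 0.5100 ≈ 2.059.

m_W = 2.059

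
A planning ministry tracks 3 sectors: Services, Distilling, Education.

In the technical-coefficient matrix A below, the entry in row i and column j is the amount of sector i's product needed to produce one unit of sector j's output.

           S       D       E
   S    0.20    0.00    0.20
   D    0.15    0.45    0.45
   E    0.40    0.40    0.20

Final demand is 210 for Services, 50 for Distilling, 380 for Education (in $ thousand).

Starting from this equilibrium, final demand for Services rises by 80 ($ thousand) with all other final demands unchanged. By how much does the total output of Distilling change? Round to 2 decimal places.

I − A =
  [   0.80     0.00    -0.20]
  [  -0.15     0.55    -0.45]
  [  -0.40    -0.40     0.80]
Cofactors of I−A, C_ij = (−1)^(i+j)·(minor ij) (rows/columns in the sector order above):
  C_11 = (0.55)(0.80) − (-0.45)(-0.40) = 0.2600
  C_12 = −[(-0.15)(0.80) − (-0.45)(-0.40)] = 0.3000
  C_13 = (-0.15)(-0.40) − (0.55)(-0.40) = 0.2800
  C_21 = −[(0.00)(0.80) − (-0.20)(-0.40)] = 0.0800
  C_22 = (0.80)(0.80) − (-0.20)(-0.40) = 0.5600
  C_23 = −[(0.80)(-0.40) − (0.00)(-0.40)] = 0.3200
  C_31 = (0.00)(-0.45) − (-0.20)(0.55) = 0.1100
  C_32 = −[(0.80)(-0.45) − (-0.20)(-0.15)] = 0.3900
  C_33 = (0.80)(0.55) − (0.00)(-0.15) = 0.4400
det(I−A) = Σ_j (I−A)_1j·C_1j = (0.80)(0.2600) + (0.00)(0.3000) + (-0.20)(0.2800) = 0.1520
adj(I−A) = Cᵀ =
  [ 0.2600   0.0800   0.1100]
  [ 0.3000   0.5600   0.3900]
  [ 0.2800   0.3200   0.4400]
(I − A)⁻¹ = adj(I−A) / det(I−A) ≈
  [   1.7105     0.5263     0.7237]
  [   1.9737     3.6842     2.5658]
  [   1.8421     2.1053     2.8947]
Δx = (I − A)⁻¹ Δd with Δd having +80 in the Services component and 0 elsewhere.
So Δx_D = L_DS · (+80), where L_DS = adj(I−A)_DS / det(I−A) = 0.3000 / 0.1520.
Δx_D = 0.3000 × (+80) / 0.1520 = 24.00 / 0.1520 ≈ 157.89.

Δx_D = 157.89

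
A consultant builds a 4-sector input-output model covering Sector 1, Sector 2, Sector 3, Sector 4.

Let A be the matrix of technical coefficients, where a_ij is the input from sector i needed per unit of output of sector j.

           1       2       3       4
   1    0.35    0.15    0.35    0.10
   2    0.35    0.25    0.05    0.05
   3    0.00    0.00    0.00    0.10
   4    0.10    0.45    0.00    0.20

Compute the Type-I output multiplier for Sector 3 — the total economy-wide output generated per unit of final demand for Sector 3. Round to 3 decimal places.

I − A =
  [   0.65    -0.15    -0.35    -0.10]
  [  -0.35     0.75    -0.05    -0.05]
  [   0.00     0.00     1.00    -0.10]
  [  -0.10    -0.45     0.00     0.80]
Compute the cofactors C_ij = (−1)^(i+j)·(3×3 minor ij) of I−A; the adjugate is their transpose:
adj(I−A) = Cᵀ =
  [ 0.575250   0.180750   0.210375   0.109500]
  [ 0.285500   0.506500   0.125250   0.083000]
  [ 0.023250   0.030750   0.309375   0.043500]
  [ 0.232500   0.307500   0.096750   0.435000]
det(I−A) = Σ_j (I−A)_1j·C_1j = (0.65)(0.575250) + (-0.15)(0.285500) + (-0.35)(0.023250) + (-0.10)(0.232500) = 0.2997
(I − A)⁻¹ = adj(I−A) / det(I−A) ≈
  [   1.9194     0.6031     0.7020     0.3654]
  [   0.9526     1.6900     0.4179     0.2769]
  [   0.0776     0.1026     1.0323     0.1451]
  [   0.7758     1.0260     0.3228     1.4515]
The output multiplier for sector j is the column-j sum of the Leontief inverse (I − A)⁻¹ = adj(I−A) / det(I−A).
Column 3 of adj(I−A): (0.210375, 0.125250, 0.309375, 0.096750); det(I−A) = 0.2997.
m_3 = (0.210375 + 0.125250 + 0.309375 + 0.096750) / 0.2997 = 0.74175 / 0.2997 ≈ 2.475.

m_3 = 2.475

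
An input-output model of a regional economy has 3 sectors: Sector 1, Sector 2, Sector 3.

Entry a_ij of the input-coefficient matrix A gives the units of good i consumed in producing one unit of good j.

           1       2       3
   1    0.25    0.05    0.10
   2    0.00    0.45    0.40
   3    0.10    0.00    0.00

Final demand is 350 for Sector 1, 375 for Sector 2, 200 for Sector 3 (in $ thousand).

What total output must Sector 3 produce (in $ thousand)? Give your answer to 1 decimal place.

x_3 = 255.9

I − A =
  [   0.75    -0.05    -0.10]
  [   0.00     0.55    -0.40]
  [  -0.10     0.00     1.00]
Cofactors of I−A, C_ij = (−1)^(i+j)·(minor ij) (rows/columns in the sector order above):
  C_11 = (0.55)(1.00) − (-0.40)(0.00) = 0.5500
  C_12 = −[(0.00)(1.00) − (-0.40)(-0.10)] = 0.0400
  C_13 = (0.00)(0.00) − (0.55)(-0.10) = 0.0550
  C_21 = −[(-0.05)(1.00) − (-0.10)(0.00)] = 0.0500
  C_22 = (0.75)(1.00) − (-0.10)(-0.10) = 0.7400
  C_23 = −[(0.75)(0.00) − (-0.05)(-0.10)] = 0.0050
  C_31 = (-0.05)(-0.40) − (-0.10)(0.55) = 0.0750
  C_32 = −[(0.75)(-0.40) − (-0.10)(0.00)] = 0.3000
  C_33 = (0.75)(0.55) − (-0.05)(0.00) = 0.4125
det(I−A) = Σ_j (I−A)_1j·C_1j = (0.75)(0.5500) + (-0.05)(0.0400) + (-0.10)(0.0550) = 0.4050
adj(I−A) = Cᵀ =
  [ 0.5500   0.0500   0.0750]
  [ 0.0400   0.7400   0.3000]
  [ 0.0550   0.0050   0.4125]
(I − A)⁻¹ = adj(I−A) / det(I−A) ≈
  [   1.3580     0.1235     0.1852]
  [   0.0988     1.8272     0.7407]
  [   0.1358     0.0123     1.0185]
x = (I − A)⁻¹ d = adj(I−A)·d / det(I−A), with det(I−A) = 0.4050:
  x_1 = (0.5500·350 + 0.0500·375 + 0.0750·200) / 0.4050 = 226.25 / 0.4050 ≈ 558.6
  x_2 = (0.0400·350 + 0.7400·375 + 0.3000·200) / 0.4050 = 351.50 / 0.4050 ≈ 867.9
  x_3 = (0.0550·350 + 0.0050·375 + 0.4125·200) / 0.4050 = 103.625 / 0.4050 ≈ 255.9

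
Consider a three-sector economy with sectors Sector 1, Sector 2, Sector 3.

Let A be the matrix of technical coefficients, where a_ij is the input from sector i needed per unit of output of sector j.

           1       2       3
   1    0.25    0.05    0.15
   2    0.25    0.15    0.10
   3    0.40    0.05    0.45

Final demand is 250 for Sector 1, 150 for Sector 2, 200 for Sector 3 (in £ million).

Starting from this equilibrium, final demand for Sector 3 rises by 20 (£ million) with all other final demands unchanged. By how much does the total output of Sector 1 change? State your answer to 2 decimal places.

Δx_1 = 9.29

I − A =
  [   0.75    -0.05    -0.15]
  [  -0.25     0.85    -0.10]
  [  -0.40    -0.05     0.55]
Cofactors of I−A, C_ij = (−1)^(i+j)·(minor ij) (rows/columns in the sector order above):
  C_11 = (0.85)(0.55) − (-0.10)(-0.05) = 0.4625
  C_12 = −[(-0.25)(0.55) − (-0.10)(-0.40)] = 0.1775
  C_13 = (-0.25)(-0.05) − (0.85)(-0.40) = 0.3525
  C_21 = −[(-0.05)(0.55) − (-0.15)(-0.05)] = 0.0350
  C_22 = (0.75)(0.55) − (-0.15)(-0.40) = 0.3525
  C_23 = −[(0.75)(-0.05) − (-0.05)(-0.40)] = 0.0575
  C_31 = (-0.05)(-0.10) − (-0.15)(0.85) = 0.1325
  C_32 = −[(0.75)(-0.10) − (-0.15)(-0.25)] = 0.1125
  C_33 = (0.75)(0.85) − (-0.05)(-0.25) = 0.6250
det(I−A) = Σ_j (I−A)_1j·C_1j = (0.75)(0.4625) + (-0.05)(0.1775) + (-0.15)(0.3525) = 0.285125
adj(I−A) = Cᵀ =
  [ 0.4625   0.0350   0.1325]
  [ 0.1775   0.3525   0.1125]
  [ 0.3525   0.0575   0.6250]
(I − A)⁻¹ = adj(I−A) / det(I−A) ≈
  [   1.6221     0.1228     0.4647]
  [   0.6225     1.2363     0.3946]
  [   1.2363     0.2017     2.1920]
Δx = (I − A)⁻¹ Δd with Δd having +20 in the Sector 3 component and 0 elsewhere.
So Δx_1 = L_13 · (+20), where L_13 = adj(I−A)_13 / det(I−A) = 0.1325 / 0.285125.
Δx_1 = 0.1325 × (+20) / 0.285125 = 2.65 / 0.285125 ≈ 9.29.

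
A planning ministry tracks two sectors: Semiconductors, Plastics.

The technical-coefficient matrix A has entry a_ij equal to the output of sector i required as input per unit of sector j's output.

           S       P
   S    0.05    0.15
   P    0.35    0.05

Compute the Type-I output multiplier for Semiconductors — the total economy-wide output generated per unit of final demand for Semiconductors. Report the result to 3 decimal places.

m_S = 1.529

I − A =
  [   0.95    -0.15]
  [  -0.35     0.95]
det(I−A) = (0.95)(0.95) − (-0.15)(-0.35) = 0.8500
adj(I−A) = [[0.95, 0.15], [0.35, 0.95]]
(I − A)⁻¹ = adj(I−A) / det(I−A) ≈
  [   1.1176     0.1765]
  [   0.4118     1.1176]
The output multiplier for sector j is the column-j sum of the Leontief inverse (I − A)⁻¹ = adj(I−A) / det(I−A).
Column S of adj(I−A): (0.95, 0.35); det(I−A) = 0.8500.
m_S = (0.95 + 0.35) / 0.8500 = 1.30 / 0.8500 ≈ 1.529.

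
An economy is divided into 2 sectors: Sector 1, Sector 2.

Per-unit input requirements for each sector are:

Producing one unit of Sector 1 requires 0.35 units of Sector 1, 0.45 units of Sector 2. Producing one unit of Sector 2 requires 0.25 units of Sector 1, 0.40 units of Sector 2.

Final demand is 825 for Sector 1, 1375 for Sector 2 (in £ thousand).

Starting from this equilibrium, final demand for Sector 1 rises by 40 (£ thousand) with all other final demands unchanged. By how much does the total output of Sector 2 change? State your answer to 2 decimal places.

Δx_2 = 64.86

I − A =
  [   0.65    -0.25]
  [  -0.45     0.60]
det(I−A) = (0.65)(0.60) − (-0.25)(-0.45) = 0.2775
adj(I−A) = [[0.60, 0.25], [0.45, 0.65]]
(I − A)⁻¹ = adj(I−A) / det(I−A) ≈
  [   2.1622     0.9009]
  [   1.6216     2.3423]
Δx = (I − A)⁻¹ Δd with Δd having +40 in the Sector 1 component and 0 elsewhere.
So Δx_2 = L_21 · (+40), where L_21 = adj(I−A)_21 / det(I−A) = 0.45 / 0.2775.
Δx_2 = 0.45 × (+40) / 0.2775 = 18.00 / 0.2775 ≈ 64.86.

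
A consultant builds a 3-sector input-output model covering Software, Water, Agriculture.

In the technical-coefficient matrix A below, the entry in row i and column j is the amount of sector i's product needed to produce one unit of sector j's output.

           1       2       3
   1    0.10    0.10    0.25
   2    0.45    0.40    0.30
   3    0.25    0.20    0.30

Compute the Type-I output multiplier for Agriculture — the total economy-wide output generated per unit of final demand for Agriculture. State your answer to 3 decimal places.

I − A =
  [   0.90    -0.10    -0.25]
  [  -0.45     0.60    -0.30]
  [  -0.25    -0.20     0.70]
Cofactors of I−A, C_ij = (−1)^(i+j)·(minor ij) (rows/columns in the sector order above):
  C_11 = (0.60)(0.70) − (-0.30)(-0.20) = 0.3600
  C_12 = −[(-0.45)(0.70) − (-0.30)(-0.25)] = 0.3900
  C_13 = (-0.45)(-0.20) − (0.60)(-0.25) = 0.2400
  C_21 = −[(-0.10)(0.70) − (-0.25)(-0.20)] = 0.1200
  C_22 = (0.90)(0.70) − (-0.25)(-0.25) = 0.5675
  C_23 = −[(0.90)(-0.20) − (-0.10)(-0.25)] = 0.2050
  C_31 = (-0.10)(-0.30) − (-0.25)(0.60) = 0.1800
  C_32 = −[(0.90)(-0.30) − (-0.25)(-0.45)] = 0.3825
  C_33 = (0.90)(0.60) − (-0.10)(-0.45) = 0.4950
det(I−A) = Σ_j (I−A)_1j·C_1j = (0.90)(0.3600) + (-0.10)(0.3900) + (-0.25)(0.2400) = 0.2250
adj(I−A) = Cᵀ =
  [ 0.3600   0.1200   0.1800]
  [ 0.3900   0.5675   0.3825]
  [ 0.2400   0.2050   0.4950]
(I − A)⁻¹ = adj(I−A) / det(I−A) ≈
  [   1.6000     0.5333     0.8000]
  [   1.7333     2.5222     1.7000]
  [   1.0667     0.9111     2.2000]
The output multiplier for sector j is the column-j sum of the Leontief inverse (I − A)⁻¹ = adj(I−A) / det(I−A).
Column 3 of adj(I−A): (0.1800, 0.3825, 0.4950); det(I−A) = 0.2250.
m_3 = (0.1800 + 0.3825 + 0.4950) / 0.2250 = 1.0575 / 0.2250 = 4.700.

m_3 = 4.700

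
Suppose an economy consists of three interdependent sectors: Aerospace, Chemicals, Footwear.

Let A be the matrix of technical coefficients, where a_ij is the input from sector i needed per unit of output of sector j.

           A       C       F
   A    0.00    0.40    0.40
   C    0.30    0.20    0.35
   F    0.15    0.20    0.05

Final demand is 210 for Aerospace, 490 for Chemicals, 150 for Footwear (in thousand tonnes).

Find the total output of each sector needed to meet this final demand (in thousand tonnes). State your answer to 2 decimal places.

I − A =
  [   1.00    -0.40    -0.40]
  [  -0.30     0.80    -0.35]
  [  -0.15    -0.20     0.95]
Cofactors of I−A, C_ij = (−1)^(i+j)·(minor ij) (rows/columns in the sector order above):
  C_11 = (0.80)(0.95) − (-0.35)(-0.20) = 0.6900
  C_12 = −[(-0.30)(0.95) − (-0.35)(-0.15)] = 0.3375
  C_13 = (-0.30)(-0.20) − (0.80)(-0.15) = 0.1800
  C_21 = −[(-0.40)(0.95) − (-0.40)(-0.20)] = 0.4600
  C_22 = (1.00)(0.95) − (-0.40)(-0.15) = 0.8900
  C_23 = −[(1.00)(-0.20) − (-0.40)(-0.15)] = 0.2600
  C_31 = (-0.40)(-0.35) − (-0.40)(0.80) = 0.4600
  C_32 = −[(1.00)(-0.35) − (-0.40)(-0.30)] = 0.4700
  C_33 = (1.00)(0.80) − (-0.40)(-0.30) = 0.6800
det(I−A) = Σ_j (I−A)_1j·C_1j = (1.00)(0.6900) + (-0.40)(0.3375) + (-0.40)(0.1800) = 0.4830
adj(I−A) = Cᵀ =
  [ 0.6900   0.4600   0.4600]
  [ 0.3375   0.8900   0.4700]
  [ 0.1800   0.2600   0.6800]
(I − A)⁻¹ = adj(I−A) / det(I−A) ≈
  [   1.4286     0.9524     0.9524]
  [   0.6988     1.8427     0.9731]
  [   0.3727     0.5383     1.4079]
x = (I − A)⁻¹ d = adj(I−A)·d / det(I−A), with det(I−A) = 0.4830:
  x_A = (0.6900·210 + 0.4600·490 + 0.4600·150) / 0.4830 = 439.30 / 0.4830 ≈ 909.52
  x_C = (0.3375·210 + 0.8900·490 + 0.4700·150) / 0.4830 = 577.475 / 0.4830 ≈ 1195.60
  x_F = (0.1800·210 + 0.2600·490 + 0.6800·150) / 0.4830 = 267.20 / 0.4830 ≈ 553.21

x_A = 909.52, x_C = 1195.60, x_F = 553.21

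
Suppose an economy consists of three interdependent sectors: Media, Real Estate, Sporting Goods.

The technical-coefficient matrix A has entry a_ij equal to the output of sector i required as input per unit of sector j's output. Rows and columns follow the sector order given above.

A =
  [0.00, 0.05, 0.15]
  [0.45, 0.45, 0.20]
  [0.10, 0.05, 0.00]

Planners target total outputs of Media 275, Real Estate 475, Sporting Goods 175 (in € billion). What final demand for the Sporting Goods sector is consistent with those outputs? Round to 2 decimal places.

I − A =
  [   1.00    -0.05    -0.15]
  [  -0.45     0.55    -0.20]
  [  -0.10    -0.05     1.00]
d = (I − A) x:
  d_1 = (+1.00)·275 + (-0.05)·475 + (-0.15)·175 = 225.00
  d_2 = (-0.45)·275 + (+0.55)·475 + (-0.20)·175 = 102.50
  d_3 = (-0.10)·275 + (-0.05)·475 + (+1.00)·175 = 123.75

d_3 = 123.75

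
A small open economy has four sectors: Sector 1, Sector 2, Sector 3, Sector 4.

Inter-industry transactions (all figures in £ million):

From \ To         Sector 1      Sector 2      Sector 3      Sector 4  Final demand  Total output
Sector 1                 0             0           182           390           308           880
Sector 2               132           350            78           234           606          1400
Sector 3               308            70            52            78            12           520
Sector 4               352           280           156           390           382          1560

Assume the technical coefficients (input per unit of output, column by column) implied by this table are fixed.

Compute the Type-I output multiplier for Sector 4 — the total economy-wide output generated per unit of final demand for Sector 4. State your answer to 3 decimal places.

Technical coefficients a_ij = z_ij / X_j:
  a_11 = 0/880 = 0.00, a_21 = 132/880 = 0.15, a_31 = 308/880 = 0.35, a_41 = 352/880 = 0.40
  a_12 = 0/1400 = 0.00, a_22 = 350/1400 = 0.25, a_32 = 70/1400 = 0.05, a_42 = 280/1400 = 0.20
  a_13 = 182/520 = 0.35, a_23 = 78/520 = 0.15, a_33 = 52/520 = 0.10, a_43 = 156/520 = 0.30
  a_14 = 390/1560 = 0.25, a_24 = 234/1560 = 0.15, a_34 = 78/1560 = 0.05, a_44 = 390/1560 = 0.25
I − A =
  [   1.00     0.00    -0.35    -0.25]
  [  -0.15     0.75    -0.15    -0.15]
  [  -0.35    -0.05     0.90    -0.05]
  [  -0.40    -0.20    -0.30     0.75]
Compute the cofactors C_ij = (−1)^(i+j)·(3×3 minor ij) of I−A; the adjugate is their transpose:
adj(I−A) = Cᵀ =
  [ 0.458625   0.065375   0.250125   0.182625]
  [ 0.211125   0.444875   0.214125   0.173625]
  [ 0.211500   0.060000   0.450000   0.112500]
  [ 0.385500   0.177500   0.370500   0.573000]
det(I−A) = Σ_j (I−A)_1j·C_1j = (1.00)(0.458625) + (0.00)(0.211125) + (-0.35)(0.211500) + (-0.25)(0.385500) = 0.288225
(I − A)⁻¹ = adj(I−A) / det(I−A) ≈
  [   1.5912     0.2268     0.8678     0.6336]
  [   0.7325     1.5435     0.7429     0.6024]
  [   0.7338     0.2082     1.5613     0.3903]
  [   1.3375     0.6158     1.2855     1.9880]
The output multiplier for sector j is the column-j sum of the Leontief inverse (I − A)⁻¹ = adj(I−A) / det(I−A).
Column 4 of adj(I−A): (0.182625, 0.173625, 0.112500, 0.573000); det(I−A) = 0.288225.
m_4 = (0.182625 + 0.173625 + 0.112500 + 0.573000) / 0.288225 = 1.04175 / 0.288225 ≈ 3.614.

m_4 = 3.614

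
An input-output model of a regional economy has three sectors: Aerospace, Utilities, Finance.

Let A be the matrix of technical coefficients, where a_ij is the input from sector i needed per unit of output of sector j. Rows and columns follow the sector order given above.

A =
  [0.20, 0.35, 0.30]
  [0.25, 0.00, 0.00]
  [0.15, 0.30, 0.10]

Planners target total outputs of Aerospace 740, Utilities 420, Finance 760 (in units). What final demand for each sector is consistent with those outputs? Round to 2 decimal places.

I − A =
  [   0.80    -0.35    -0.30]
  [  -0.25     1.00     0.00]
  [  -0.15    -0.30     0.90]
d = (I − A) x:
  d_A = (+0.80)·740 + (-0.35)·420 + (-0.30)·760 = 217.00
  d_U = (-0.25)·740 + (+1.00)·420 + (+0.00)·760 = 235.00
  d_F = (-0.15)·740 + (-0.30)·420 + (+0.90)·760 = 447.00

d_A = 217.00, d_U = 235.00, d_F = 447.00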